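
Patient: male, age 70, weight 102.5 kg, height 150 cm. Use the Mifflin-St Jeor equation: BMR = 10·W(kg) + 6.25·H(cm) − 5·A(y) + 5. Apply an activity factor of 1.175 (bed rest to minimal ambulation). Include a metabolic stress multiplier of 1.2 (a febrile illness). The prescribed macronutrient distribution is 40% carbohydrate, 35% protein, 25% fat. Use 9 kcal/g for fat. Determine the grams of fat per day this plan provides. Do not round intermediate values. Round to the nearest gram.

63 g/day

Mifflin-St Jeor (male): BMR = 10(102.5) + 6.25(150) − 5(70) + 5 = 1025 + 937.5 − 350 + 5 = 1617.5 kcal/day.
TEE = 1617.5 × 1.175 = 1900.5625 kcal/day.
With stress factor 1.2: 1900.5625 × 1.2 = 2280.675 kcal/day.
Fat energy = 25% × 2280.675 = 570.1688 kcal.
Fat = 570.1688 ÷ 9 kcal/g = 63.3521 g.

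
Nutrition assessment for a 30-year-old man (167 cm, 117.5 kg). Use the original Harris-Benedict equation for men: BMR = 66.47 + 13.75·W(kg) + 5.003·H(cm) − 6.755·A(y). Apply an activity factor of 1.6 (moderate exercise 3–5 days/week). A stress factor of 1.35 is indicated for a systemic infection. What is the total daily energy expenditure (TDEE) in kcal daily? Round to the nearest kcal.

5000 kcal daily

Harris-Benedict: BMR = 66.47 + 13.75(117.5) + 5.003(167) − 6.755(30) = 2314.946 kcal/day.
TEE = BMR × activity factor = 2314.946 × 1.6 = 3703.9136 kcal/day.
Apply stress factor: 3703.9136 × 1.35 = 5000.2834 kcal/day.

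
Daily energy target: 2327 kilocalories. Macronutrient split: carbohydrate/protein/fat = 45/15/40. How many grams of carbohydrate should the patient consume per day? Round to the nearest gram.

262 g/day

Carbohydrate energy = 45% × 2327 = 1047.15 kcal.
At 4 kcal/g: 1047.15 ÷ 4 = 261.7875 g.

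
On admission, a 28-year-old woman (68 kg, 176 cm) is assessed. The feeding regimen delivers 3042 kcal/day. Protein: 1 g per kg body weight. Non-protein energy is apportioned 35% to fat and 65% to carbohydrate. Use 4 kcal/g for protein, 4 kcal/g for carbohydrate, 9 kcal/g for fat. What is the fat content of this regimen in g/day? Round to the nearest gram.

Protein = 1 × 68 = 68 g → 68 × 4 = 272 kcal.
Non-protein calories = 3042 − 272 = 2770 kcal.
Fat: 35% × 2770 = 969.5 kcal; carbohydrate: 1800.5 kcal.
Fat: 969.5 kcal ÷ 9 kcal/g = 107.7222 g.

108 g/day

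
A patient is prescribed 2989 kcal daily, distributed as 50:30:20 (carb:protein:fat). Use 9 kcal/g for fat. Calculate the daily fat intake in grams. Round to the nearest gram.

Fat energy = 20% × 2989 = 597.8 kcal.
At 9 kcal/g: 597.8 ÷ 9 = 66.4222 g.

66 g/day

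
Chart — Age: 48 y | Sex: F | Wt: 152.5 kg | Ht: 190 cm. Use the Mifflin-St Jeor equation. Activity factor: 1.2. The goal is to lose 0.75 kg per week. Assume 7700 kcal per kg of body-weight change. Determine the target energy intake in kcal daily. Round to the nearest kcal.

1949 kcal daily

Mifflin-St Jeor (female): BMR = 10(152.5) + 6.25(190) − 5(48) − 161 = 1525 + 1187.5 − 240 − 161 = 2311.5 kcal/day.
TEE = 2311.5 × 1.2 = 2773.8 kcal/day.
Required daily deficit = 0.75 × 7700 ÷ 7 = 825 kcal/day.
Target intake = 2773.8 − 825 = 1948.8 kcal/day.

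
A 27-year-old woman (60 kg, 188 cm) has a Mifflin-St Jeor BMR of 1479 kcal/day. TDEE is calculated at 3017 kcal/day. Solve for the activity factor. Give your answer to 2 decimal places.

Activity factor = TEE ÷ BMR = 3017 ÷ 1479 = 2.04.

2.04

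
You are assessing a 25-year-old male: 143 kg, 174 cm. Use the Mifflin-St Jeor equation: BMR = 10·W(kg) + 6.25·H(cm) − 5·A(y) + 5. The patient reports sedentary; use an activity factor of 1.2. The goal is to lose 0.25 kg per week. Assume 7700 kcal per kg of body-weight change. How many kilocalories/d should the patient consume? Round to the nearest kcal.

2602 kilocalories/d

Mifflin-St Jeor (male): BMR = 10(143) + 6.25(174) − 5(25) + 5 = 1430 + 1087.5 − 125 + 5 = 2397.5 kcal/day.
TEE = 2397.5 × 1.2 = 2877 kcal/day.
Required daily deficit = 0.25 × 7700 ÷ 7 = 275 kcal/day.
Target intake = 2877 − 275 = 2602 kcal/day.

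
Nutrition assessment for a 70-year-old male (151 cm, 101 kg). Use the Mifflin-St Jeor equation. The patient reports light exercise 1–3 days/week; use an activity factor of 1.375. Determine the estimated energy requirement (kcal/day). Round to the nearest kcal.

Mifflin-St Jeor (male): BMR = 10(101) + 6.25(151) − 5(70) + 5 = 1010 + 943.75 − 350 + 5 = 1608.75 kcal/day.
TEE = BMR × activity factor = 1608.75 × 1.375 = 2212.0313 kcal/day.

2212 kcal/day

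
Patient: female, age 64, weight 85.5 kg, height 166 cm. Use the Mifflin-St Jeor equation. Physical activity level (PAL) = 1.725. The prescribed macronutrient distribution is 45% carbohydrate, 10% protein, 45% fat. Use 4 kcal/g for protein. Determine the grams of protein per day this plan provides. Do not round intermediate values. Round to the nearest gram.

61 g/day

Mifflin-St Jeor (female): BMR = 10(85.5) + 6.25(166) − 5(64) − 161 = 855 + 1037.5 − 320 − 161 = 1411.5 kcal/day.
TEE = 1411.5 × 1.725 = 2434.8375 kcal/day.
Protein energy = 10% × 2434.8375 = 243.4838 kcal.
Protein = 243.4838 ÷ 4 kcal/g = 60.8709 g.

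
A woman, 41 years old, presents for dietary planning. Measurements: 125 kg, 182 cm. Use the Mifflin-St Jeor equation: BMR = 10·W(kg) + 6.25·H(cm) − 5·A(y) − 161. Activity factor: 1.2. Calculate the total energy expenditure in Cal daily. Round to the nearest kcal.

2426 Cal daily

Mifflin-St Jeor (female): BMR = 10(125) + 6.25(182) − 5(41) − 161 = 1250 + 1137.5 − 205 − 161 = 2021.5 kcal/day.
TEE = BMR × activity factor = 2021.5 × 1.2 = 2425.8 kcal/day.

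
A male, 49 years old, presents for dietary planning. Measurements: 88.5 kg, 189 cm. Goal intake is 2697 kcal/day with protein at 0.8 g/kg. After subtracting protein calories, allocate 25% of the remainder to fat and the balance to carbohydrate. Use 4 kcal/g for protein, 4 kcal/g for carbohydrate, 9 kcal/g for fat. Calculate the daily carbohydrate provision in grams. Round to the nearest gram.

453 g/day

Protein = 0.8 × 88.5 = 70.8 g → 70.8 × 4 = 283.2 kcal.
Non-protein calories = 2697 − 283.2 = 2413.8 kcal.
Fat: 25% × 2413.8 = 603.45 kcal; carbohydrate: 1810.35 kcal.
Carbohydrate: 1810.35 kcal ÷ 4 kcal/g = 452.5875 g.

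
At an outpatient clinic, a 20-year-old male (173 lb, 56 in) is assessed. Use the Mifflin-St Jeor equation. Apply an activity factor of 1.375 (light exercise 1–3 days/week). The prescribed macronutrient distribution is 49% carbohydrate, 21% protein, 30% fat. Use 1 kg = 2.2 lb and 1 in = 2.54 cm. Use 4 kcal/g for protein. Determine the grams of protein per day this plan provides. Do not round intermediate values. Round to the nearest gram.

Convert to metric: weight = 173 ÷ 2.2 = 78.6364 kg; height = 56 × 2.54 = 142.24 cm.
Mifflin-St Jeor (male): BMR = 10(78.6364) + 6.25(142.24) − 5(20) + 5 = 786.3636 + 889 − 100 + 5 = 1580.3636 kcal/day.
TEE = 1580.3636 × 1.375 = 2173 kcal/day.
Protein energy = 21% × 2173 = 456.33 kcal.
Protein = 456.33 ÷ 4 kcal/g = 114.0825 g.

114 g/day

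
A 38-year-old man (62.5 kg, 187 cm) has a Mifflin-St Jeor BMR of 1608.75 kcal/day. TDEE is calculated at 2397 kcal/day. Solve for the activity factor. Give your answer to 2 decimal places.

1.49

Activity factor = TEE ÷ BMR = 2397 ÷ 1608.75 = 1.49.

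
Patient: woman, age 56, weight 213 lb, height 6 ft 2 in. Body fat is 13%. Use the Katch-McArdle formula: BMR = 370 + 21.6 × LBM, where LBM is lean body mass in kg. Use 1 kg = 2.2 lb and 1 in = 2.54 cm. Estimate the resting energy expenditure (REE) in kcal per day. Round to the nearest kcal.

2189 kcal per day

Convert to metric: weight = 213 ÷ 2.2 = 96.8182 kg; height = (6×12 + 2) × 2.54 = 74 × 2.54 = 187.96 cm.
LBM = 96.8182 × (1 − 0.13) = 84.2318 kg. Katch-McArdle: BMR = 370 + 21.6 × 84.2318 = 2189.4073 kcal/day.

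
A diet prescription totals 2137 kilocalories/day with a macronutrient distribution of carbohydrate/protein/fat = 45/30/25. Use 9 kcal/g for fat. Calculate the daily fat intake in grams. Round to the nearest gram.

59 g/day

Fat energy = 25% × 2137 = 534.25 kcal.
At 9 kcal/g: 534.25 ÷ 9 = 59.3611 g.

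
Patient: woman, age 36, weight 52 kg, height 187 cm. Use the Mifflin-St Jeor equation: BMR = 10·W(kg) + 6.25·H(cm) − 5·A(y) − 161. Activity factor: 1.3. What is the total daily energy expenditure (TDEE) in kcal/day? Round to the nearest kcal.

1752 kcal/day

Mifflin-St Jeor (female): BMR = 10(52) + 6.25(187) − 5(36) − 161 = 520 + 1168.75 − 180 − 161 = 1347.75 kcal/day.
TEE = BMR × activity factor = 1347.75 × 1.3 = 1752.075 kcal/day.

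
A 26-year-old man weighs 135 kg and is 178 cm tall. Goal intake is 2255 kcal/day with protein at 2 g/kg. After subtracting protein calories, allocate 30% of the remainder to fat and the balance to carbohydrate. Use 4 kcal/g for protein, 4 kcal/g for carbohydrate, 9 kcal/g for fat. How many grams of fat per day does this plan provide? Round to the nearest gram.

Protein = 2 × 135 = 270 g → 270 × 4 = 1080 kcal.
Non-protein calories = 2255 − 1080 = 1175 kcal.
Fat: 30% × 1175 = 352.5 kcal; carbohydrate: 822.5 kcal.
Fat: 352.5 kcal ÷ 9 kcal/g = 39.1667 g.

39 g/day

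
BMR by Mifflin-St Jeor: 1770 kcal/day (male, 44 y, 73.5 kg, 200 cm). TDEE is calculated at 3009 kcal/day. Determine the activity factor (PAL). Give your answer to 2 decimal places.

Activity factor = TEE ÷ BMR = 3009 ÷ 1770 = 1.7.

1.70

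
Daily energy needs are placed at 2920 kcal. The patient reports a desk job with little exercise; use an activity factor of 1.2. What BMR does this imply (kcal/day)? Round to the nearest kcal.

BMR = TEE ÷ activity factor = 2920 ÷ 1.2 = 2433.3333 kcal/day.

2433 kcal/day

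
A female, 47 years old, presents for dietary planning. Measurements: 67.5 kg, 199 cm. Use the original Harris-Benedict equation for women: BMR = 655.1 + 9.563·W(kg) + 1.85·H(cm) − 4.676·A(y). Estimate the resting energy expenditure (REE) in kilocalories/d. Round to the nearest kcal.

1449 kilocalories/d

Harris-Benedict: BMR = 655.1 + 9.563(67.5) + 1.85(199) − 4.676(47) = 1448.9805 kcal/day.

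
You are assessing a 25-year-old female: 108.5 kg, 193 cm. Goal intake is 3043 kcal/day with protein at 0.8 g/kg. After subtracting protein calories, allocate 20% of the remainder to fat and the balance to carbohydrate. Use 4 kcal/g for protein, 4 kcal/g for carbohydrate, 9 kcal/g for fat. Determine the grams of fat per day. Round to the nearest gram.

Protein = 0.8 × 108.5 = 86.8 g → 86.8 × 4 = 347.2 kcal.
Non-protein calories = 3043 − 347.2 = 2695.8 kcal.
Fat: 20% × 2695.8 = 539.16 kcal; carbohydrate: 2156.64 kcal.
Fat: 539.16 kcal ÷ 9 kcal/g = 59.9067 g.

60 g/day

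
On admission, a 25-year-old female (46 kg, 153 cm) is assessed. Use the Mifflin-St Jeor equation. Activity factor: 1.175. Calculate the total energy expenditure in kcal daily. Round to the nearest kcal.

Mifflin-St Jeor (female): BMR = 10(46) + 6.25(153) − 5(25) − 161 = 460 + 956.25 − 125 − 161 = 1130.25 kcal/day.
TEE = BMR × activity factor = 1130.25 × 1.175 = 1328.0438 kcal/day.

1328 kcal daily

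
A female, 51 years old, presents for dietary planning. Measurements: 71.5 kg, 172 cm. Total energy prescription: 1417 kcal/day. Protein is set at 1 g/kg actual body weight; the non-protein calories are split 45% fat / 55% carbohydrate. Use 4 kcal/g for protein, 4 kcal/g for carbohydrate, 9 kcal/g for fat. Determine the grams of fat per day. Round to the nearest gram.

Protein = 1 × 71.5 = 71.5 g → 71.5 × 4 = 286 kcal.
Non-protein calories = 1417 − 286 = 1131 kcal.
Fat: 45% × 1131 = 508.95 kcal; carbohydrate: 622.05 kcal.
Fat: 508.95 kcal ÷ 9 kcal/g = 56.55 g.

57 g/day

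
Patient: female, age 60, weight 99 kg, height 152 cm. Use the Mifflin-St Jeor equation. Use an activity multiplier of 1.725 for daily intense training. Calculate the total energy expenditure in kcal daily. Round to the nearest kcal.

2551 kcal daily

Mifflin-St Jeor (female): BMR = 10(99) + 6.25(152) − 5(60) − 161 = 990 + 950 − 300 − 161 = 1479 kcal/day.
TEE = BMR × activity factor = 1479 × 1.725 = 2551.275 kcal/day.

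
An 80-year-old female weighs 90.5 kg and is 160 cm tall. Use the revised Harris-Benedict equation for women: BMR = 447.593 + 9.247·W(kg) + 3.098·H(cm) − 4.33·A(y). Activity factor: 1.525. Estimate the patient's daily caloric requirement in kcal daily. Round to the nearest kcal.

2186 kcal daily

Harris-Benedict: BMR = 447.593 + 9.247(90.5) + 3.098(160) − 4.33(80) = 1433.7265 kcal/day.
TEE = BMR × activity factor = 1433.7265 × 1.525 = 2186.4329 kcal/day.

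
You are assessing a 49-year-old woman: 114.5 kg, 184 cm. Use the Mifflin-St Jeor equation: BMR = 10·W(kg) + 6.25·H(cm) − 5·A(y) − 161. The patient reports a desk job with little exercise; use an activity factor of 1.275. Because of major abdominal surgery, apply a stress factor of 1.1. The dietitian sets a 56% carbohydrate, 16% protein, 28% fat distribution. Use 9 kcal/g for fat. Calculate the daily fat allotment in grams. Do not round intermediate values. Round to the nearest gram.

Mifflin-St Jeor (female): BMR = 10(114.5) + 6.25(184) − 5(49) − 161 = 1145 + 1150 − 245 − 161 = 1889 kcal/day.
TEE = 1889 × 1.275 = 2408.475 kcal/day.
With stress factor 1.1: 2408.475 × 1.1 = 2649.3225 kcal/day.
Fat energy = 28% × 2649.3225 = 741.8103 kcal.
Fat = 741.8103 ÷ 9 kcal/g = 82.4234 g.

82 g/day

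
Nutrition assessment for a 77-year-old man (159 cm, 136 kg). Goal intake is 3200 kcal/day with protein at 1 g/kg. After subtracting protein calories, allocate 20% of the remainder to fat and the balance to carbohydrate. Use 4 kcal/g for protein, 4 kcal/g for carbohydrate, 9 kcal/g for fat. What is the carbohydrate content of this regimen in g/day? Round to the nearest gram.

Protein = 1 × 136 = 136 g → 136 × 4 = 544 kcal.
Non-protein calories = 3200 − 544 = 2656 kcal.
Fat: 20% × 2656 = 531.2 kcal; carbohydrate: 2124.8 kcal.
Carbohydrate: 2124.8 kcal ÷ 4 kcal/g = 531.2 g.

531 g/day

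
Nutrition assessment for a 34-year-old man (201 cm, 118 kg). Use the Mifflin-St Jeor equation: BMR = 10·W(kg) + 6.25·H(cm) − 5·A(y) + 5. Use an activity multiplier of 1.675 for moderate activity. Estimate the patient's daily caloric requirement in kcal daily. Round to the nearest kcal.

3804 kcal daily

Mifflin-St Jeor (male): BMR = 10(118) + 6.25(201) − 5(34) + 5 = 1180 + 1256.25 − 170 + 5 = 2271.25 kcal/day.
TEE = BMR × activity factor = 2271.25 × 1.675 = 3804.3438 kcal/day.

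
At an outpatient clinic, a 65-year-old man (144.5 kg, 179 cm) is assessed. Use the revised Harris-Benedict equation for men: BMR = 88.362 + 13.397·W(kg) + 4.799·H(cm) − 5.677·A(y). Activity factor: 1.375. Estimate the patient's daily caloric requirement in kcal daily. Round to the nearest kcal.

Harris-Benedict: BMR = 88.362 + 13.397(144.5) + 4.799(179) − 5.677(65) = 2514.2445 kcal/day.
TEE = BMR × activity factor = 2514.2445 × 1.375 = 3457.0862 kcal/day.

3457 kcal daily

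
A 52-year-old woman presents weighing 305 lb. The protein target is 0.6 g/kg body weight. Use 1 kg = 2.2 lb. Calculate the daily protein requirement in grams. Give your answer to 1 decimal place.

83.2 g/day

Weight in kg = 305 ÷ 2.2 = 138.6364 kg.
Protein = 0.6 g/kg × 138.6364 kg = 83.1818 g/day.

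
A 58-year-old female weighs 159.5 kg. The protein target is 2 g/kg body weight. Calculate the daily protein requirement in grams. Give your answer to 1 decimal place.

319.0 g/day

Protein = 2 g/kg × 159.5 kg = 319 g/day.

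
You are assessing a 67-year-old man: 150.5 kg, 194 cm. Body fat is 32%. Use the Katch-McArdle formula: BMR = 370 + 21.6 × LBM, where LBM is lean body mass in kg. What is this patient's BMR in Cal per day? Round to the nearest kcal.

2581 Cal per day

LBM = 150.5 × (1 − 0.32) = 102.34 kg. Katch-McArdle: BMR = 370 + 21.6 × 102.34 = 2580.544 kcal/day.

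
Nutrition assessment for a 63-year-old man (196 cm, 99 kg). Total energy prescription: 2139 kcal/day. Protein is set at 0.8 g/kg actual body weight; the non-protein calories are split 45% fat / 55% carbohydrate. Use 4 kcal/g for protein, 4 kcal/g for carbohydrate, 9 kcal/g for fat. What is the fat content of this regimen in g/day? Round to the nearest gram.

91 g/day

Protein = 0.8 × 99 = 79.2 g → 79.2 × 4 = 316.8 kcal.
Non-protein calories = 2139 − 316.8 = 1822.2 kcal.
Fat: 45% × 1822.2 = 819.99 kcal; carbohydrate: 1002.21 kcal.
Fat: 819.99 kcal ÷ 9 kcal/g = 91.11 g.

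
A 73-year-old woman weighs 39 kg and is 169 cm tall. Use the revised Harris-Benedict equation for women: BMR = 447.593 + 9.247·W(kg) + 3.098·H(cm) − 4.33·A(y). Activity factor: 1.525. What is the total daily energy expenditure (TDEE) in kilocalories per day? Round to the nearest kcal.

1549 kilocalories per day

Harris-Benedict: BMR = 447.593 + 9.247(39) + 3.098(169) − 4.33(73) = 1015.698 kcal/day.
TEE = BMR × activity factor = 1015.698 × 1.525 = 1548.9395 kcal/day.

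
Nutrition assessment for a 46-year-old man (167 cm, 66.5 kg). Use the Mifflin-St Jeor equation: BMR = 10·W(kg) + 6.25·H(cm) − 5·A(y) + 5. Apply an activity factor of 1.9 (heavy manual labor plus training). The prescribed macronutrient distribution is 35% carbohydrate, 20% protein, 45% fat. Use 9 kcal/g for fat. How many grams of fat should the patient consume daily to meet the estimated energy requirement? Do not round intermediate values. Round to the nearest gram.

Mifflin-St Jeor (male): BMR = 10(66.5) + 6.25(167) − 5(46) + 5 = 665 + 1043.75 − 230 + 5 = 1483.75 kcal/day.
TEE = 1483.75 × 1.9 = 2819.125 kcal/day.
Fat energy = 45% × 2819.125 = 1268.6063 kcal.
Fat = 1268.6063 ÷ 9 kcal/g = 140.9563 g.

141 g/day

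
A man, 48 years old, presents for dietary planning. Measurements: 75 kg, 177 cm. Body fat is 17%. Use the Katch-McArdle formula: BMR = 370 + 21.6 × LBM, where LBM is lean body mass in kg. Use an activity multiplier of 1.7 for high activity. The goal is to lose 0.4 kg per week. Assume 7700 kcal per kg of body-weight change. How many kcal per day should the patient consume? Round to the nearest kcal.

LBM = 75 × (1 − 0.17) = 62.25 kg. Katch-McArdle: BMR = 370 + 21.6 × 62.25 = 1714.6 kcal/day.
TEE = 1714.6 × 1.7 = 2914.82 kcal/day.
Required daily deficit = 0.4 × 7700 ÷ 7 = 440 kcal/day.
Target intake = 2914.82 − 440 = 2474.82 kcal/day.

2475 kcal per day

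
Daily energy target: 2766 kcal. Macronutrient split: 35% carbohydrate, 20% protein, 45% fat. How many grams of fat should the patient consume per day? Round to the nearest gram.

138 g/day

Fat energy = 45% × 2766 = 1244.7 kcal.
At 9 kcal/g: 1244.7 ÷ 9 = 138.3 g.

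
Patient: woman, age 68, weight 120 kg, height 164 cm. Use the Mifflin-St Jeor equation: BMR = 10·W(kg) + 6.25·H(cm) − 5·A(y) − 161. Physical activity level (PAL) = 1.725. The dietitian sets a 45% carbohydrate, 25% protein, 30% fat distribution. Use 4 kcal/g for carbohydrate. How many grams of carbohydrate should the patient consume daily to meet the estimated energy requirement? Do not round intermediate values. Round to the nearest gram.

Mifflin-St Jeor (female): BMR = 10(120) + 6.25(164) − 5(68) − 161 = 1200 + 1025 − 340 − 161 = 1724 kcal/day.
TEE = 1724 × 1.725 = 2973.9 kcal/day.
Carbohydrate energy = 45% × 2973.9 = 1338.255 kcal.
Carbohydrate = 1338.255 ÷ 4 kcal/g = 334.5638 g.

335 g/day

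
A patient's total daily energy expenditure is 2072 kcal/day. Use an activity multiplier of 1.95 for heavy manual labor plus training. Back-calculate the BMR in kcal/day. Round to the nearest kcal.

BMR = TEE ÷ activity factor = 2072 ÷ 1.95 = 1062.5641 kcal/day.

1063 kcal/day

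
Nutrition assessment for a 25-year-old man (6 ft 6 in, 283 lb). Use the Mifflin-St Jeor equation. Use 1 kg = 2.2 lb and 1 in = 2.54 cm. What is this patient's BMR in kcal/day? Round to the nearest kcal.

Convert to metric: weight = 283 ÷ 2.2 = 128.6364 kg; height = (6×12 + 6) × 2.54 = 78 × 2.54 = 198.12 cm.
Mifflin-St Jeor (male): BMR = 10(128.6364) + 6.25(198.12) − 5(25) + 5 = 1286.3636 + 1238.25 − 125 + 5 = 2404.6136 kcal/day.

2405 kcal/day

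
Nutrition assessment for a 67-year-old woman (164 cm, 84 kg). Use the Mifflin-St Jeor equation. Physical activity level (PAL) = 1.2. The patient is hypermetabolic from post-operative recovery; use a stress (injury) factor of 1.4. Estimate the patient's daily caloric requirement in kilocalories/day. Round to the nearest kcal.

Mifflin-St Jeor (female): BMR = 10(84) + 6.25(164) − 5(67) − 161 = 840 + 1025 − 335 − 161 = 1369 kcal/day.
TEE = BMR × activity factor = 1369 × 1.2 = 1642.8 kcal/day.
Apply stress factor: 1642.8 × 1.4 = 2299.92 kcal/day.

2300 kilocalories/day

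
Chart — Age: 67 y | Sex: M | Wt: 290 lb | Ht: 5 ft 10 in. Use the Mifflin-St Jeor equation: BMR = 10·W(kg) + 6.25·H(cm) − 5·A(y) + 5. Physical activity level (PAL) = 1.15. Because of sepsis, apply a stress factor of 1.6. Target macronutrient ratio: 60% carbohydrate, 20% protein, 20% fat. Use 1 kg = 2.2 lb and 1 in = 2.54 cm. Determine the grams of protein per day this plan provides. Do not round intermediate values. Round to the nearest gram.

193 g/day

Convert to metric: weight = 290 ÷ 2.2 = 131.8182 kg; height = (5×12 + 10) × 2.54 = 70 × 2.54 = 177.8 cm.
Mifflin-St Jeor (male): BMR = 10(131.8182) + 6.25(177.8) − 5(67) + 5 = 1318.1818 + 1111.25 − 335 + 5 = 2099.4318 kcal/day.
TEE = 2099.4318 × 1.15 = 2414.3466 kcal/day.
With stress factor 1.6: 2414.3466 × 1.6 = 3862.9545 kcal/day.
Protein energy = 20% × 3862.9545 = 772.5909 kcal.
Protein = 772.5909 ÷ 4 kcal/g = 193.1477 g.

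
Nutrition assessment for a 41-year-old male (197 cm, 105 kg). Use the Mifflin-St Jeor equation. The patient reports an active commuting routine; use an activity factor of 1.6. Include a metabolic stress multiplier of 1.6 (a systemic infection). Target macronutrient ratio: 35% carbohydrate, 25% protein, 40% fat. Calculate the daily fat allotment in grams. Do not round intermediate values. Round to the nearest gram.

Mifflin-St Jeor (male): BMR = 10(105) + 6.25(197) − 5(41) + 5 = 1050 + 1231.25 − 205 + 5 = 2081.25 kcal/day.
TEE = 2081.25 × 1.6 = 3330 kcal/day.
With stress factor 1.6: 3330 × 1.6 = 5328 kcal/day.
Fat energy = 40% × 5328 = 2131.2 kcal.
Fat = 2131.2 ÷ 9 kcal/g = 236.8 g.

237 g/day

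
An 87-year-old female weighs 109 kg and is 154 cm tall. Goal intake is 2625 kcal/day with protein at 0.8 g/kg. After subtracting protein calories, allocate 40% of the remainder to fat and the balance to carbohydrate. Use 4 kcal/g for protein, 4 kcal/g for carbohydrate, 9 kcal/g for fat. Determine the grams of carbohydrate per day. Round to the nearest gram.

341 g/day

Protein = 0.8 × 109 = 87.2 g → 87.2 × 4 = 348.8 kcal.
Non-protein calories = 2625 − 348.8 = 2276.2 kcal.
Fat: 40% × 2276.2 = 910.48 kcal; carbohydrate: 1365.72 kcal.
Carbohydrate: 1365.72 kcal ÷ 4 kcal/g = 341.43 g.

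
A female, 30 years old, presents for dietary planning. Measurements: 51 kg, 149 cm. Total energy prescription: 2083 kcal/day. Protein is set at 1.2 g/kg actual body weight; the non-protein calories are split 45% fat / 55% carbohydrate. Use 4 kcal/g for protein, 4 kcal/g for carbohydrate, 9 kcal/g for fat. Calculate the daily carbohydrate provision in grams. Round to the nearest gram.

253 g/day

Protein = 1.2 × 51 = 61.2 g → 61.2 × 4 = 244.8 kcal.
Non-protein calories = 2083 − 244.8 = 1838.2 kcal.
Fat: 45% × 1838.2 = 827.19 kcal; carbohydrate: 1011.01 kcal.
Carbohydrate: 1011.01 kcal ÷ 4 kcal/g = 252.7525 g.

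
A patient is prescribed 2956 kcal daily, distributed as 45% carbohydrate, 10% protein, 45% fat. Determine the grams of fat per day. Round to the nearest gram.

Fat energy = 45% × 2956 = 1330.2 kcal.
At 9 kcal/g: 1330.2 ÷ 9 = 147.8 g.

148 g/day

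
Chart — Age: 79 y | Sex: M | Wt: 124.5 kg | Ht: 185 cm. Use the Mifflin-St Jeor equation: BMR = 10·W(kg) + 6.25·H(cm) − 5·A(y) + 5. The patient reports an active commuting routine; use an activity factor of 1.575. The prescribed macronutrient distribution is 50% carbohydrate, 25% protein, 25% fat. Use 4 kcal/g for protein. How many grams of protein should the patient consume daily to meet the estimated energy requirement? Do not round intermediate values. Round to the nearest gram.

Mifflin-St Jeor (male): BMR = 10(124.5) + 6.25(185) − 5(79) + 5 = 1245 + 1156.25 − 395 + 5 = 2011.25 kcal/day.
TEE = 2011.25 × 1.575 = 3167.7188 kcal/day.
Protein energy = 25% × 3167.7188 = 791.9297 kcal.
Protein = 791.9297 ÷ 4 kcal/g = 197.9824 g.

198 g/day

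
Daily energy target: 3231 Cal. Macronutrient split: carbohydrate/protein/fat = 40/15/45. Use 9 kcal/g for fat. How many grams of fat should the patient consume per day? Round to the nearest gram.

162 g/day

Fat energy = 45% × 3231 = 1453.95 kcal.
At 9 kcal/g: 1453.95 ÷ 9 = 161.55 g.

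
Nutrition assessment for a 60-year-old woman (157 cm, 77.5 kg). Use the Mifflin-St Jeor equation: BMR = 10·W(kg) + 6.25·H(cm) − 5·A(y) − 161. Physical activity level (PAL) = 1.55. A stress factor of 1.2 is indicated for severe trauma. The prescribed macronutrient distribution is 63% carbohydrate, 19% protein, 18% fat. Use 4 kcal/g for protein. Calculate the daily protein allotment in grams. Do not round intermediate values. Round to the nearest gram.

114 g/day

Mifflin-St Jeor (female): BMR = 10(77.5) + 6.25(157) − 5(60) − 161 = 775 + 981.25 − 300 − 161 = 1295.25 kcal/day.
TEE = 1295.25 × 1.55 = 2007.6375 kcal/day.
With stress factor 1.2: 2007.6375 × 1.2 = 2409.165 kcal/day.
Protein energy = 19% × 2409.165 = 457.7414 kcal.
Protein = 457.7414 ÷ 4 kcal/g = 114.4353 g.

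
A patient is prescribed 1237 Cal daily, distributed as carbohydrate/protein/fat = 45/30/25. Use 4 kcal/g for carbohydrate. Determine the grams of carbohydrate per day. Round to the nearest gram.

139 g/day

Carbohydrate energy = 45% × 1237 = 556.65 kcal.
At 4 kcal/g: 556.65 ÷ 4 = 139.1625 g.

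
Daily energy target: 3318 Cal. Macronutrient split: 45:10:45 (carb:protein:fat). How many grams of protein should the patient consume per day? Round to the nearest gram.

83 g/day

Protein energy = 10% × 3318 = 331.8 kcal.
At 4 kcal/g: 331.8 ÷ 4 = 82.95 g.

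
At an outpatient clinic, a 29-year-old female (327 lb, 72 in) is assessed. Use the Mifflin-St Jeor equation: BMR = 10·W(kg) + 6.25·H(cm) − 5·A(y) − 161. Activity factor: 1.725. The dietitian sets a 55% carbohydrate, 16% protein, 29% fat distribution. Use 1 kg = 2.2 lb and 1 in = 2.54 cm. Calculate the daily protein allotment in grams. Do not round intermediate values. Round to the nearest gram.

Convert to metric: weight = 327 ÷ 2.2 = 148.6364 kg; height = 72 × 2.54 = 182.88 cm.
Mifflin-St Jeor (female): BMR = 10(148.6364) + 6.25(182.88) − 5(29) − 161 = 1486.3636 + 1143 − 145 − 161 = 2323.3636 kcal/day.
TEE = 2323.3636 × 1.725 = 4007.8023 kcal/day.
Protein energy = 16% × 4007.8023 = 641.2484 kcal.
Protein = 641.2484 ÷ 4 kcal/g = 160.3121 g.

160 g/day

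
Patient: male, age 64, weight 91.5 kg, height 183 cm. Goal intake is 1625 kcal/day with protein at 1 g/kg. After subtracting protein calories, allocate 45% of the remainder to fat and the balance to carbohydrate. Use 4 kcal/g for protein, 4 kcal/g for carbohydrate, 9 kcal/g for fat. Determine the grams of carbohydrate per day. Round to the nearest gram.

173 g/day

Protein = 1 × 91.5 = 91.5 g → 91.5 × 4 = 366 kcal.
Non-protein calories = 1625 − 366 = 1259 kcal.
Fat: 45% × 1259 = 566.55 kcal; carbohydrate: 692.45 kcal.
Carbohydrate: 692.45 kcal ÷ 4 kcal/g = 173.1125 g.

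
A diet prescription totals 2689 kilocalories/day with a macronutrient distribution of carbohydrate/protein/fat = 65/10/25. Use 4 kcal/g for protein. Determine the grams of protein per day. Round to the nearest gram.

67 g/day

Protein energy = 10% × 2689 = 268.9 kcal.
At 4 kcal/g: 268.9 ÷ 4 = 67.225 g.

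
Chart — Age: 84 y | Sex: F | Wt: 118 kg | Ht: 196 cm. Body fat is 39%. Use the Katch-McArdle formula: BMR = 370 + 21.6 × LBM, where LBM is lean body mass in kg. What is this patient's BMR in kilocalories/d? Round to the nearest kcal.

1925 kilocalories/d

LBM = 118 × (1 − 0.39) = 71.98 kg. Katch-McArdle: BMR = 370 + 21.6 × 71.98 = 1924.768 kcal/day.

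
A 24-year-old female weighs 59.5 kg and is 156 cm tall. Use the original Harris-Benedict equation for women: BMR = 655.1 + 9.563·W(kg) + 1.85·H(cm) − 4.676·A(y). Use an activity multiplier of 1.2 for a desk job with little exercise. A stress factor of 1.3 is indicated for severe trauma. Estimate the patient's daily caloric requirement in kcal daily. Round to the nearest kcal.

2185 kcal daily

Harris-Benedict: BMR = 655.1 + 9.563(59.5) + 1.85(156) − 4.676(24) = 1400.4745 kcal/day.
TEE = BMR × activity factor = 1400.4745 × 1.2 = 1680.5694 kcal/day.
Apply stress factor: 1680.5694 × 1.3 = 2184.7402 kcal/day.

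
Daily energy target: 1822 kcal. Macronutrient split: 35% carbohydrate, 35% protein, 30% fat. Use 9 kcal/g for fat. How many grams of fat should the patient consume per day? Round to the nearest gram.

61 g/day

Fat energy = 30% × 1822 = 546.6 kcal.
At 9 kcal/g: 546.6 ÷ 9 = 60.7333 g.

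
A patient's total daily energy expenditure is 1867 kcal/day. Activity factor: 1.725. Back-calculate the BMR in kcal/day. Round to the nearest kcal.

BMR = TEE ÷ activity factor = 1867 ÷ 1.725 = 1082.3188 kcal/day.

1082 kcal/day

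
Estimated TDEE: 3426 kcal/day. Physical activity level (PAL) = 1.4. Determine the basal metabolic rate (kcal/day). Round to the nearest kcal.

BMR = TEE ÷ activity factor = 3426 ÷ 1.4 = 2447.1429 kcal/day.

2447 kcal/day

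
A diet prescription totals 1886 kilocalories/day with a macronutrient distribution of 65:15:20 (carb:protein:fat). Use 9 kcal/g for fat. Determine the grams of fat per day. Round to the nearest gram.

Fat energy = 20% × 1886 = 377.2 kcal.
At 9 kcal/g: 377.2 ÷ 9 = 41.9111 g.

42 g/day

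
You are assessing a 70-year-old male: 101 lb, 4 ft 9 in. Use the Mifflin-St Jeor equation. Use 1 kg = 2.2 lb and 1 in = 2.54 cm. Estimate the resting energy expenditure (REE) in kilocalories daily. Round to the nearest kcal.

Convert to metric: weight = 101 ÷ 2.2 = 45.9091 kg; height = (4×12 + 9) × 2.54 = 57 × 2.54 = 144.78 cm.
Mifflin-St Jeor (male): BMR = 10(45.9091) + 6.25(144.78) − 5(70) + 5 = 459.0909 + 904.875 − 350 + 5 = 1018.9659 kcal/day.

1019 kilocalories daily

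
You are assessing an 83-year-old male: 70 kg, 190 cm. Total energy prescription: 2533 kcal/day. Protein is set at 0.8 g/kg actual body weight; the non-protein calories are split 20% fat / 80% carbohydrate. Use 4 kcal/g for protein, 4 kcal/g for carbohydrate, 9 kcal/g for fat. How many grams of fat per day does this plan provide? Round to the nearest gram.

51 g/day

Protein = 0.8 × 70 = 56 g → 56 × 4 = 224 kcal.
Non-protein calories = 2533 − 224 = 2309 kcal.
Fat: 20% × 2309 = 461.8 kcal; carbohydrate: 1847.2 kcal.
Fat: 461.8 kcal ÷ 9 kcal/g = 51.3111 g.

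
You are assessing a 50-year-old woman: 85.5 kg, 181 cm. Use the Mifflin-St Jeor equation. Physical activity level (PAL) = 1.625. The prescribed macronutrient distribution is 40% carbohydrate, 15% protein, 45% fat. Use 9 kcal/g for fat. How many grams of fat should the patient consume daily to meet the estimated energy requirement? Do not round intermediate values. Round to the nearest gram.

Mifflin-St Jeor (female): BMR = 10(85.5) + 6.25(181) − 5(50) − 161 = 855 + 1131.25 − 250 − 161 = 1575.25 kcal/day.
TEE = 1575.25 × 1.625 = 2559.7813 kcal/day.
Fat energy = 45% × 2559.7813 = 1151.9016 kcal.
Fat = 1151.9016 ÷ 9 kcal/g = 127.9891 g.

128 g/day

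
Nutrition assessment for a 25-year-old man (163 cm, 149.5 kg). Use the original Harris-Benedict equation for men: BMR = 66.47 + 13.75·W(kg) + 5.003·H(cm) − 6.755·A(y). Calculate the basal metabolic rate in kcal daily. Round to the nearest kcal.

Harris-Benedict: BMR = 66.47 + 13.75(149.5) + 5.003(163) − 6.755(25) = 2768.709 kcal/day.

2769 kcal daily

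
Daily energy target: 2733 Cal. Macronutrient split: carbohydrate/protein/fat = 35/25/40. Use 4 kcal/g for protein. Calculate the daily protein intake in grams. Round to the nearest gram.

171 g/day

Protein energy = 25% × 2733 = 683.25 kcal.
At 4 kcal/g: 683.25 ÷ 4 = 170.8125 g.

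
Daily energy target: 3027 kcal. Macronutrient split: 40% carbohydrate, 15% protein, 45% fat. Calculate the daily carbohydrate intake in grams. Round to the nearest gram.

Carbohydrate energy = 40% × 3027 = 1210.8 kcal.
At 4 kcal/g: 1210.8 ÷ 4 = 302.7 g.

303 g/day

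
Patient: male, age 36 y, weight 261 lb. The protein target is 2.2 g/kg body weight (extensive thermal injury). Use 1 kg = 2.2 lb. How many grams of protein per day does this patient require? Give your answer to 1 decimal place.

261.0 g/day

Weight in kg = 261 ÷ 2.2 = 118.6364 kg.
Protein = 2.2 g/kg × 118.6364 kg = 261 g/day.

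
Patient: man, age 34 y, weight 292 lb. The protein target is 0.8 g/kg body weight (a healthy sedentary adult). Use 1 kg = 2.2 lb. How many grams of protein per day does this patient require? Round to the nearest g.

106 g/day

Weight in kg = 292 ÷ 2.2 = 132.7273 kg.
Protein = 0.8 g/kg × 132.7273 kg = 106.1818 g/day.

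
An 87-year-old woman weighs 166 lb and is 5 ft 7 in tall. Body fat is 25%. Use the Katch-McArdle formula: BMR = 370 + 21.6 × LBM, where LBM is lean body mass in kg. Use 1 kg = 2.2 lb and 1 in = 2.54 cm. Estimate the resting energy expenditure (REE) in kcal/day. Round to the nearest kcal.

1592 kcal/day

Convert to metric: weight = 166 ÷ 2.2 = 75.4545 kg; height = (5×12 + 7) × 2.54 = 67 × 2.54 = 170.18 cm.
LBM = 75.4545 × (1 − 0.25) = 56.5909 kg. Katch-McArdle: BMR = 370 + 21.6 × 56.5909 = 1592.3636 kcal/day.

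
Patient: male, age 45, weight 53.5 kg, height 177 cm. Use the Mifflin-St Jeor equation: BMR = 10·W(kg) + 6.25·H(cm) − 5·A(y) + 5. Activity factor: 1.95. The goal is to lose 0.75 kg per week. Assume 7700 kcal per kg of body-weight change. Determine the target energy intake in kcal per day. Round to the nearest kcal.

1946 kcal per day

Mifflin-St Jeor (male): BMR = 10(53.5) + 6.25(177) − 5(45) + 5 = 535 + 1106.25 − 225 + 5 = 1421.25 kcal/day.
TEE = 1421.25 × 1.95 = 2771.4375 kcal/day.
Required daily deficit = 0.75 × 7700 ÷ 7 = 825 kcal/day.
Target intake = 2771.4375 − 825 = 1946.4375 kcal/day.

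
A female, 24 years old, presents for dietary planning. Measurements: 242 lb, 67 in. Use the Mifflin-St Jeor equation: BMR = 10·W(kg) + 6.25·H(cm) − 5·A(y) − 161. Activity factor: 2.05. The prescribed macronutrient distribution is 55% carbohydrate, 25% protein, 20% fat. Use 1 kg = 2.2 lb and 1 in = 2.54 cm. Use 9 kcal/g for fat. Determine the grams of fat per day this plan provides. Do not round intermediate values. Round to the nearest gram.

86 g/day

Convert to metric: weight = 242 ÷ 2.2 = 110 kg; height = 67 × 2.54 = 170.18 cm.
Mifflin-St Jeor (female): BMR = 10(110) + 6.25(170.18) − 5(24) − 161 = 1100 + 1063.625 − 120 − 161 = 1882.625 kcal/day.
TEE = 1882.625 × 2.05 = 3859.3813 kcal/day.
Fat energy = 20% × 3859.3813 = 771.8763 kcal.
Fat = 771.8763 ÷ 9 kcal/g = 85.764 g.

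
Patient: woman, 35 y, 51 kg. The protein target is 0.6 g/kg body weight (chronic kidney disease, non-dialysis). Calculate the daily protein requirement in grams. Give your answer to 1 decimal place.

Protein = 0.6 g/kg × 51 kg = 30.6 g/day.

30.6 g/day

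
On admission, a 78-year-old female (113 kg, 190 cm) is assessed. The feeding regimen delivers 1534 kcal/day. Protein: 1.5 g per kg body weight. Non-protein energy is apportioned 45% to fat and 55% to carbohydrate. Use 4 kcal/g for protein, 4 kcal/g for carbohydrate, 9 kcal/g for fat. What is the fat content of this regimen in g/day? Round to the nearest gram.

Protein = 1.5 × 113 = 169.5 g → 169.5 × 4 = 678 kcal.
Non-protein calories = 1534 − 678 = 856 kcal.
Fat: 45% × 856 = 385.2 kcal; carbohydrate: 470.8 kcal.
Fat: 385.2 kcal ÷ 9 kcal/g = 42.8 g.

43 g/day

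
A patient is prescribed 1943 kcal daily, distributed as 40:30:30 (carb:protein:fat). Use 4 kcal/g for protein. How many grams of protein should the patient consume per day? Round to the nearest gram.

Protein energy = 30% × 1943 = 582.9 kcal.
At 4 kcal/g: 582.9 ÷ 4 = 145.725 g.

146 g/day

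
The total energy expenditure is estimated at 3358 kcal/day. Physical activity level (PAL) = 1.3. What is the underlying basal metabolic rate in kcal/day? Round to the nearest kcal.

2583 kcal/day

BMR = TEE ÷ activity factor = 3358 ÷ 1.3 = 2583.0769 kcal/day.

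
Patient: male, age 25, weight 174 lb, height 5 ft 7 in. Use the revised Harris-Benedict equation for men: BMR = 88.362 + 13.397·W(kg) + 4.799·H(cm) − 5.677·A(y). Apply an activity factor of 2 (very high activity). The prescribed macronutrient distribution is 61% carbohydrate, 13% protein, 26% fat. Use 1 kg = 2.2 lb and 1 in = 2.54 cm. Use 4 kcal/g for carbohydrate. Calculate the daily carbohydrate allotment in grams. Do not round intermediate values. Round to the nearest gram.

556 g/day

Convert to metric: weight = 174 ÷ 2.2 = 79.0909 kg; height = (5×12 + 7) × 2.54 = 67 × 2.54 = 170.18 cm.
Harris-Benedict: BMR = 88.362 + 13.397(79.0909) + 4.799(170.18) − 5.677(25) = 1822.7117 kcal/day.
TEE = 1822.7117 × 2 = 3645.4235 kcal/day.
Carbohydrate energy = 61% × 3645.4235 = 2223.7083 kcal.
Carbohydrate = 2223.7083 ÷ 4 kcal/g = 555.9271 g.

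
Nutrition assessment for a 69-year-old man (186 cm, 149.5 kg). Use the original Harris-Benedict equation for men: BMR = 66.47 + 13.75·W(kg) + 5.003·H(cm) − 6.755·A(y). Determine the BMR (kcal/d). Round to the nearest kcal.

Harris-Benedict: BMR = 66.47 + 13.75(149.5) + 5.003(186) − 6.755(69) = 2586.558 kcal/day.

2587 kcal/d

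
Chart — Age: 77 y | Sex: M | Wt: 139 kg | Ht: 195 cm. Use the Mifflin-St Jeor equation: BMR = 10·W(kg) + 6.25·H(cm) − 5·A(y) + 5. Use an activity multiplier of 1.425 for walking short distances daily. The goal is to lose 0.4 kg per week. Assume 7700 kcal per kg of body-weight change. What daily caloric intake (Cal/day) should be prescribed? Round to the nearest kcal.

Mifflin-St Jeor (male): BMR = 10(139) + 6.25(195) − 5(77) + 5 = 1390 + 1218.75 − 385 + 5 = 2228.75 kcal/day.
TEE = 2228.75 × 1.425 = 3175.9688 kcal/day.
Required daily deficit = 0.4 × 7700 ÷ 7 = 440 kcal/day.
Target intake = 3175.9688 − 440 = 2735.9688 kcal/day.

2736 Cal/day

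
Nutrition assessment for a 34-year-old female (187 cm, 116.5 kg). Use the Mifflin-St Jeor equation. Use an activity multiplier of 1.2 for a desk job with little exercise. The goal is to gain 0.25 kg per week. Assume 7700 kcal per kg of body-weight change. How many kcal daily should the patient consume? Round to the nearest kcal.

Mifflin-St Jeor (female): BMR = 10(116.5) + 6.25(187) − 5(34) − 161 = 1165 + 1168.75 − 170 − 161 = 2002.75 kcal/day.
TEE = 2002.75 × 1.2 = 2403.3 kcal/day.
Required daily surplus = 0.25 × 7700 ÷ 7 = 275 kcal/day.
Target intake = 2403.3 + 275 = 2678.3 kcal/day.

2678 kcal daily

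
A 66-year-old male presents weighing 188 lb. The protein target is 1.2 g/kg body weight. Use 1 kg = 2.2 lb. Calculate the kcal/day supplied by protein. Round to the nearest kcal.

410 kcal/day

Weight in kg = 188 ÷ 2.2 = 85.4545 kg.
Protein = 1.2 g/kg × 85.4545 kg = 102.5455 g/day.
Protein energy = 102.5455 g × 4 kcal/g = 410.1818 kcal/day.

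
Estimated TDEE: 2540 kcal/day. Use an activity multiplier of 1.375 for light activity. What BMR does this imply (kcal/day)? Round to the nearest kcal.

1847 kcal/day

BMR = TEE ÷ activity factor = 2540 ÷ 1.375 = 1847.2727 kcal/day.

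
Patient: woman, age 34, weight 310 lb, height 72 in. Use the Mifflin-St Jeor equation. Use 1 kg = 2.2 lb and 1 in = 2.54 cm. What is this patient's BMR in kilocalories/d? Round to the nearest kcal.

2221 kilocalories/d

Convert to metric: weight = 310 ÷ 2.2 = 140.9091 kg; height = 72 × 2.54 = 182.88 cm.
Mifflin-St Jeor (female): BMR = 10(140.9091) + 6.25(182.88) − 5(34) − 161 = 1409.0909 + 1143 − 170 − 161 = 2221.0909 kcal/day.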